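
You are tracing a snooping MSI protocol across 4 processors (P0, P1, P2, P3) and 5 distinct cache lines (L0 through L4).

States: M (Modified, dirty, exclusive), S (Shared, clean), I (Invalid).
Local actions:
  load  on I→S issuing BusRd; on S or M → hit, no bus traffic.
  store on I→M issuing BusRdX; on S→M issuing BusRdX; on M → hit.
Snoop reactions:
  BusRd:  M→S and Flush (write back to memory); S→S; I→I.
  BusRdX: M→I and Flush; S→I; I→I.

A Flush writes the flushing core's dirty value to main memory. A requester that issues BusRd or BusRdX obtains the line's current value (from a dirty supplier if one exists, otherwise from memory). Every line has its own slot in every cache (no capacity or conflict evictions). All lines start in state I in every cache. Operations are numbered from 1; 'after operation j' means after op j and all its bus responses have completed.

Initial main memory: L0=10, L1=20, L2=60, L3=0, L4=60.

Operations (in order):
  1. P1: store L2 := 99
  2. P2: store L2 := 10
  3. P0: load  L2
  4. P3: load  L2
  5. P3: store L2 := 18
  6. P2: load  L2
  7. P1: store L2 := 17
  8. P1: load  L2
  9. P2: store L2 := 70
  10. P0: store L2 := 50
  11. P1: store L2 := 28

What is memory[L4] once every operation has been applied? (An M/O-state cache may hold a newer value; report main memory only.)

  op1 P1: store L2 := 99 → I/M/I/I on L2; bus BusRdX; mem=60
  op2 P2: store L2 := 10 → I/I/M/I on L2; bus BusRdX Flush; mem=99
  op3 P0: load  L2 → S/I/S/I on L2; bus BusRd Flush; mem=10
  op4 P3: load  L2 → S/I/S/S on L2; bus BusRd; mem=10
  op5 P3: store L2 := 18 → I/I/I/M on L2; bus BusRdX; mem=10
  op6 P2: load  L2 → I/I/S/S on L2; bus BusRd Flush; mem=18
  op7 P1: store L2 := 17 → I/M/I/I on L2; bus BusRdX; mem=18
  op8 P1: load  L2 → I/M/I/I on L2; bus (none); mem=18
  op9 P2: store L2 := 70 → I/I/M/I on L2; bus BusRdX Flush; mem=17
  op10 P0: store L2 := 50 → M/I/I/I on L2; bus BusRdX Flush; mem=70
  op11 P1: store L2 := 28 → I/M/I/I on L2; bus BusRdX Flush; mem=50

memory[L4] = 60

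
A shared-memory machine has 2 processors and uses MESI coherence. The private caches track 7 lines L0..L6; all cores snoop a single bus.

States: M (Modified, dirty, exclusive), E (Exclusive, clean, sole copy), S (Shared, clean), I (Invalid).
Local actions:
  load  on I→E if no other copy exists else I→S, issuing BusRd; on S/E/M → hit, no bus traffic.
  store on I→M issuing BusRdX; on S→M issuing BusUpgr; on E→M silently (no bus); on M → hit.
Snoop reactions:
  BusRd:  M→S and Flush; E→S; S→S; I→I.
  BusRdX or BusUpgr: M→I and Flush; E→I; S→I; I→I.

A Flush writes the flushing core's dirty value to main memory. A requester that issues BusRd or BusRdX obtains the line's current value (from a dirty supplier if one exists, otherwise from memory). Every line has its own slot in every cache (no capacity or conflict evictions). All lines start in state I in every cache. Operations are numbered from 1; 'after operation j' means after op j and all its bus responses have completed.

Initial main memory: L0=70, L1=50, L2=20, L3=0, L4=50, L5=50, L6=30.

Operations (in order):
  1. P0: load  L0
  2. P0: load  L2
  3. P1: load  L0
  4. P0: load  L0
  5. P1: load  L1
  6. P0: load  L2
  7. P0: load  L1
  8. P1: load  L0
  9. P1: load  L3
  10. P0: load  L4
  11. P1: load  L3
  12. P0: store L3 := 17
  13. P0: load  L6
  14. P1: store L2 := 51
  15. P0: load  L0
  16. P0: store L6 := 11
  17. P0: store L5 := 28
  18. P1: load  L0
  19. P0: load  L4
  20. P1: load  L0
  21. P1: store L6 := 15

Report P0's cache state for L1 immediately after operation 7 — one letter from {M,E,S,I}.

  op1 P0: load  L0 → E/I on L0; bus BusRd; mem=70
  op2 P0: load  L2 → E/I on L2; bus BusRd; mem=20
  op3 P1: load  L0 → S/S on L0; bus BusRd; mem=70
  op4 P0: load  L0 → S/S on L0; bus (none); mem=70
  op5 P1: load  L1 → I/E on L1; bus BusRd; mem=50
  op6 P0: load  L2 → E/I on L2; bus (none); mem=20
  op7 P0: load  L1 → S/S on L1; bus BusRd; mem=50
  op8 P1: load  L0 → S/S on L0; bus (none); mem=70
  op9 P1: load  L3 → I/E on L3; bus BusRd; mem=0
  op10 P0: load  L4 → E/I on L4; bus BusRd; mem=50
  op11 P1: load  L3 → I/E on L3; bus (none); mem=0
  op12 P0: store L3 := 17 → M/I on L3; bus BusRdX; mem=0
  op13 P0: load  L6 → E/I on L6; bus BusRd; mem=30
  op14 P1: store L2 := 51 → I/M on L2; bus BusRdX; mem=20
  op15 P0: load  L0 → S/S on L0; bus (none); mem=70
  op16 P0: store L6 := 11 → M/I on L6; bus (none); mem=30
  op17 P0: store L5 := 28 → M/I on L5; bus BusRdX; mem=50
  op18 P1: load  L0 → S/S on L0; bus (none); mem=70
  op19 P0: load  L4 → E/I on L4; bus (none); mem=50
  op20 P1: load  L0 → S/S on L0; bus (none); mem=70
  op21 P1: store L6 := 15 → I/M on L6; bus BusRdX Flush; mem=11

state = S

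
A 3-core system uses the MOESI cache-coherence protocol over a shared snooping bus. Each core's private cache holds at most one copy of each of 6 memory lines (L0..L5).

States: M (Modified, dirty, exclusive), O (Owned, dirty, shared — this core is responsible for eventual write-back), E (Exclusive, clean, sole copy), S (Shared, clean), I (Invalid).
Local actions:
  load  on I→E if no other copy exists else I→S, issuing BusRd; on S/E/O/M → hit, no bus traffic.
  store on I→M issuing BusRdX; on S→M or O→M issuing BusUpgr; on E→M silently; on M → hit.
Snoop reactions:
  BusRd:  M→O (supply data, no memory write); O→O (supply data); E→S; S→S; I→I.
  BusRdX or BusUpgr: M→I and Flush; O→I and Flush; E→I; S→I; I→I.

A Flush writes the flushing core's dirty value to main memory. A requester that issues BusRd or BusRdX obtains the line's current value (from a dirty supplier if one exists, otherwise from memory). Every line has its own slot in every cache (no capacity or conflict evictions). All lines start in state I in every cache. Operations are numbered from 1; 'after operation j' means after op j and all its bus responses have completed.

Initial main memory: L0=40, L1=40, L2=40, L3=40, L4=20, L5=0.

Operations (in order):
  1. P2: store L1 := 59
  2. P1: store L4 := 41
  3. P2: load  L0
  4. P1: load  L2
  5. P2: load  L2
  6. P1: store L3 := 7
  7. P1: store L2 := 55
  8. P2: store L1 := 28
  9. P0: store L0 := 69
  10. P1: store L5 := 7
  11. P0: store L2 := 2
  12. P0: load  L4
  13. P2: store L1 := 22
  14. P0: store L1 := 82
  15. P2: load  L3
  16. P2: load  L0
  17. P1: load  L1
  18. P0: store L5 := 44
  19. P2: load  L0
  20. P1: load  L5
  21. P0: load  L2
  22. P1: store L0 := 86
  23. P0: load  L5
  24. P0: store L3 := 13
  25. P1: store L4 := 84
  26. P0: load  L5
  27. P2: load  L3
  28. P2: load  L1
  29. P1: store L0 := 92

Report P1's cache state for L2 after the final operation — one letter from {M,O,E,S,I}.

state = I

1. P2: store L1 := 59  bus=[BusRdX]  L1: P0=I P1=I P2=M  mem[L1]=40
2. P1: store L4 := 41  bus=[BusRdX]  L4: P0=I P1=M P2=I  mem[L4]=20
3. P2: load  L0  bus=[BusRd]  L0: P0=I P1=I P2=E  mem[L0]=40
4. P1: load  L2  bus=[BusRd]  L2: P0=I P1=E P2=I  mem[L2]=40
5. P2: load  L2  bus=[BusRd]  L2: P0=I P1=S P2=S  mem[L2]=40
6. P1: store L3 := 7  bus=[BusRdX]  L3: P0=I P1=M P2=I  mem[L3]=40
7. P1: store L2 := 55  bus=[BusUpgr]  L2: P0=I P1=M P2=I  mem[L2]=40
8. P2: store L1 := 28  bus=[-]  L1: P0=I P1=I P2=M  mem[L1]=40
9. P0: store L0 := 69  bus=[BusRdX]  L0: P0=M P1=I P2=I  mem[L0]=40
10. P1: store L5 := 7  bus=[BusRdX]  L5: P0=I P1=M P2=I  mem[L5]=0
11. P0: store L2 := 2  bus=[BusRdX,Flush]  L2: P0=M P1=I P2=I  mem[L2]=55
12. P0: load  L4  bus=[BusRd]  L4: P0=S P1=O P2=I  mem[L4]=20
13. P2: store L1 := 22  bus=[-]  L1: P0=I P1=I P2=M  mem[L1]=40
14. P0: store L1 := 82  bus=[BusRdX,Flush]  L1: P0=M P1=I P2=I  mem[L1]=22
15. P2: load  L3  bus=[BusRd]  L3: P0=I P1=O P2=S  mem[L3]=40
16. P2: load  L0  bus=[BusRd]  L0: P0=O P1=I P2=S  mem[L0]=40
17. P1: load  L1  bus=[BusRd]  L1: P0=O P1=S P2=I  mem[L1]=22
18. P0: store L5 := 44  bus=[BusRdX,Flush]  L5: P0=M P1=I P2=I  mem[L5]=7
19. P2: load  L0  bus=[-]  L0: P0=O P1=I P2=S  mem[L0]=40
20. P1: load  L5  bus=[BusRd]  L5: P0=O P1=S P2=I  mem[L5]=7
21. P0: load  L2  bus=[-]  L2: P0=M P1=I P2=I  mem[L2]=55
22. P1: store L0 := 86  bus=[BusRdX,Flush]  L0: P0=I P1=M P2=I  mem[L0]=69
23. P0: load  L5  bus=[-]  L5: P0=O P1=S P2=I  mem[L5]=7
24. P0: store L3 := 13  bus=[BusRdX,Flush]  L3: P0=M P1=I P2=I  mem[L3]=7
25. P1: store L4 := 84  bus=[BusUpgr]  L4: P0=I P1=M P2=I  mem[L4]=20
26. P0: load  L5  bus=[-]  L5: P0=O P1=S P2=I  mem[L5]=7
27. P2: load  L3  bus=[BusRd]  L3: P0=O P1=I P2=S  mem[L3]=7
28. P2: load  L1  bus=[BusRd]  L1: P0=O P1=S P2=S  mem[L1]=22
29. P1: store L0 := 92  bus=[-]  L0: P0=I P1=M P2=I  mem[L0]=69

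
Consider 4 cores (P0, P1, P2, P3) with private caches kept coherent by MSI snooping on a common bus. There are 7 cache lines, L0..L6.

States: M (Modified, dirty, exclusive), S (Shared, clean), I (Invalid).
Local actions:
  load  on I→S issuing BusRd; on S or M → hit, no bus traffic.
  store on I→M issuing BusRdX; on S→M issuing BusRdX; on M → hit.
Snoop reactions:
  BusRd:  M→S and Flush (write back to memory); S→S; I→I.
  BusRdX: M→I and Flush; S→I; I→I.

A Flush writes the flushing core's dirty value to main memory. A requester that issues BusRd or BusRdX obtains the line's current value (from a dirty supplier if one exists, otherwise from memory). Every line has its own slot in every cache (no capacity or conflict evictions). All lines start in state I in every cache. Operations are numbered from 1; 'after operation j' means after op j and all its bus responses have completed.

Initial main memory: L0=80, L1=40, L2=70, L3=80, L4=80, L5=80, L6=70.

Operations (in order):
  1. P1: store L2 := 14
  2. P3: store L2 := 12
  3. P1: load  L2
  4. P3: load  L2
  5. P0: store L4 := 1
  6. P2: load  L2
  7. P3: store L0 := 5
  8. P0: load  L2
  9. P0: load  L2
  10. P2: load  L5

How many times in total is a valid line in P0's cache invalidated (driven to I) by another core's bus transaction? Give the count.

step 1: P1: store L2 := 14  ⟶  IMII  (L2)  txn=BusRdX  M[L2]=70
step 2: P3: store L2 := 12  ⟶  IIIM  (L2)  txn=BusRdX+Flush  M[L2]=14
step 3: P1: load  L2  ⟶  ISIS  (L2)  txn=BusRd+Flush  M[L2]=12
step 4: P3: load  L2  ⟶  ISIS  (L2)  txn=∅  M[L2]=12
step 5: P0: store L4 := 1  ⟶  MIII  (L4)  txn=BusRdX  M[L4]=80
step 6: P2: load  L2  ⟶  ISSS  (L2)  txn=BusRd  M[L2]=12
step 7: P3: store L0 := 5  ⟶  IIIM  (L0)  txn=BusRdX  M[L0]=80
step 8: P0: load  L2  ⟶  SSSS  (L2)  txn=BusRd  M[L2]=12
step 9: P0: load  L2  ⟶  SSSS  (L2)  txn=∅  M[L2]=12
step 10: P2: load  L5  ⟶  IISI  (L5)  txn=BusRd  M[L5]=80

invalidations = 0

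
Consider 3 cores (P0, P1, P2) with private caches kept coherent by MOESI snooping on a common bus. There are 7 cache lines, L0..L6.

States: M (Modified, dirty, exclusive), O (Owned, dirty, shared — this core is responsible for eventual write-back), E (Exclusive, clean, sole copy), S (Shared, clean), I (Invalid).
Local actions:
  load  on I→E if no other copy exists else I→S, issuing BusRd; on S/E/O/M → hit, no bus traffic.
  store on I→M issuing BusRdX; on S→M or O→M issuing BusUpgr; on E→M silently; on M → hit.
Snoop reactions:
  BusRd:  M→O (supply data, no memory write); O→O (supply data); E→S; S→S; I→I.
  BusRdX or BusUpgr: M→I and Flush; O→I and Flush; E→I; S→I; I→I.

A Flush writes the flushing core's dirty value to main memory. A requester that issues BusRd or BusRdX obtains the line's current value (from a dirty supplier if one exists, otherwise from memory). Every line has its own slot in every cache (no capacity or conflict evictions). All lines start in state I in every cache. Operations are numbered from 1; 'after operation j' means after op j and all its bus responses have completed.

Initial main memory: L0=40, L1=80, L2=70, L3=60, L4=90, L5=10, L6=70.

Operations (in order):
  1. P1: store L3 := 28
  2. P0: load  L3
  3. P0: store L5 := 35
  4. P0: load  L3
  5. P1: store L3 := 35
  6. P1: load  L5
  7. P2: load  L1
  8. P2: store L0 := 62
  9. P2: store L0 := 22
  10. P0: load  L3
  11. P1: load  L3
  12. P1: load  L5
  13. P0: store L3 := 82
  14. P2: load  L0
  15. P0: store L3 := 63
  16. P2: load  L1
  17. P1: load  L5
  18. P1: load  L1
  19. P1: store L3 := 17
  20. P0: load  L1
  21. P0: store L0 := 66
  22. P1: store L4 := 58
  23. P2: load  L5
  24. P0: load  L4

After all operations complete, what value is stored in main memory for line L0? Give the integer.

memory[L0] = 22

step 1: P1: store L3 := 28  ⟶  IMI  (L3)  txn=BusRdX  M[L3]=60
step 2: P0: load  L3  ⟶  SOI  (L3)  txn=BusRd  M[L3]=60
step 3: P0: store L5 := 35  ⟶  MII  (L5)  txn=BusRdX  M[L5]=10
step 4: P0: load  L3  ⟶  SOI  (L3)  txn=∅  M[L3]=60
step 5: P1: store L3 := 35  ⟶  IMI  (L3)  txn=BusUpgr  M[L3]=60
step 6: P1: load  L5  ⟶  OSI  (L5)  txn=BusRd  M[L5]=10
step 7: P2: load  L1  ⟶  IIE  (L1)  txn=BusRd  M[L1]=80
step 8: P2: store L0 := 62  ⟶  IIM  (L0)  txn=BusRdX  M[L0]=40
step 9: P2: store L0 := 22  ⟶  IIM  (L0)  txn=∅  M[L0]=40
step 10: P0: load  L3  ⟶  SOI  (L3)  txn=BusRd  M[L3]=60
step 11: P1: load  L3  ⟶  SOI  (L3)  txn=∅  M[L3]=60
step 12: P1: load  L5  ⟶  OSI  (L5)  txn=∅  M[L5]=10
step 13: P0: store L3 := 82  ⟶  MII  (L3)  txn=BusUpgr+Flush  M[L3]=35
step 14: P2: load  L0  ⟶  IIM  (L0)  txn=∅  M[L0]=40
step 15: P0: store L3 := 63  ⟶  MII  (L3)  txn=∅  M[L3]=35
step 16: P2: load  L1  ⟶  IIE  (L1)  txn=∅  M[L1]=80
step 17: P1: load  L5  ⟶  OSI  (L5)  txn=∅  M[L5]=10
step 18: P1: load  L1  ⟶  ISS  (L1)  txn=BusRd  M[L1]=80
step 19: P1: store L3 := 17  ⟶  IMI  (L3)  txn=BusRdX+Flush  M[L3]=63
step 20: P0: load  L1  ⟶  SSS  (L1)  txn=BusRd  M[L1]=80
step 21: P0: store L0 := 66  ⟶  MII  (L0)  txn=BusRdX+Flush  M[L0]=22
step 22: P1: store L4 := 58  ⟶  IMI  (L4)  txn=BusRdX  M[L4]=90
step 23: P2: load  L5  ⟶  OSS  (L5)  txn=BusRd  M[L5]=10
step 24: P0: load  L4  ⟶  SOI  (L4)  txn=BusRd  M[L4]=90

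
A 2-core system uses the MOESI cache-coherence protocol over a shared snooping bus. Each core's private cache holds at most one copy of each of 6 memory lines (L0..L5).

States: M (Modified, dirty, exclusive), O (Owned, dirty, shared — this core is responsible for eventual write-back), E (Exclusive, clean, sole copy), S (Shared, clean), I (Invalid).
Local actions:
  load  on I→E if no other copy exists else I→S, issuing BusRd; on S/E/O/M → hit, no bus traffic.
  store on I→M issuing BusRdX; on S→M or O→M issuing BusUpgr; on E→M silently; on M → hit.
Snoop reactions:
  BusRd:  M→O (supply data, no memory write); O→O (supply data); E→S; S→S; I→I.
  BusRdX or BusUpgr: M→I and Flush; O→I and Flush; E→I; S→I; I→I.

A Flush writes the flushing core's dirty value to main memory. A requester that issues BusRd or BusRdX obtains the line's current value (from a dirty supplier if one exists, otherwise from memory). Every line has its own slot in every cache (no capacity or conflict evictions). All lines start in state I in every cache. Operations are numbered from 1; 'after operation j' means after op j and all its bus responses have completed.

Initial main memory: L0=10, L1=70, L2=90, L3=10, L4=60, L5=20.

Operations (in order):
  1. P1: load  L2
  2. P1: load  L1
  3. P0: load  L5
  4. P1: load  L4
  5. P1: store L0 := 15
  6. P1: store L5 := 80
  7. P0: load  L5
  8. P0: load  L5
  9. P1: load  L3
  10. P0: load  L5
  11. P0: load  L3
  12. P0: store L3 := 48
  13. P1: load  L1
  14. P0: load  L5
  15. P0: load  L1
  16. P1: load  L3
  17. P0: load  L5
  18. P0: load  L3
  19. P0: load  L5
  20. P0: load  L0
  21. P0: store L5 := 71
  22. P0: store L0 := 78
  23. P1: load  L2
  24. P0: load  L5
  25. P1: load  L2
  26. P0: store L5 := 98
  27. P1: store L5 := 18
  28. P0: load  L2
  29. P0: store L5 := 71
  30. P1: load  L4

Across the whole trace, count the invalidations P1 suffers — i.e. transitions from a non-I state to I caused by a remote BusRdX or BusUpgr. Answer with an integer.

  op1 P1: load  L2 → I/E on L2; bus BusRd; mem=90
  op2 P1: load  L1 → I/E on L1; bus BusRd; mem=70
  op3 P0: load  L5 → E/I on L5; bus BusRd; mem=20
  op4 P1: load  L4 → I/E on L4; bus BusRd; mem=60
  op5 P1: store L0 := 15 → I/M on L0; bus BusRdX; mem=10
  op6 P1: store L5 := 80 → I/M on L5; bus BusRdX; mem=20
  op7 P0: load  L5 → S/O on L5; bus BusRd; mem=20
  op8 P0: load  L5 → S/O on L5; bus (none); mem=20
  op9 P1: load  L3 → I/E on L3; bus BusRd; mem=10
  op10 P0: load  L5 → S/O on L5; bus (none); mem=20
  op11 P0: load  L3 → S/S on L3; bus BusRd; mem=10
  op12 P0: store L3 := 48 → M/I on L3; bus BusUpgr; mem=10
  op13 P1: load  L1 → I/E on L1; bus (none); mem=70
  op14 P0: load  L5 → S/O on L5; bus (none); mem=20
  op15 P0: load  L1 → S/S on L1; bus BusRd; mem=70
  op16 P1: load  L3 → O/S on L3; bus BusRd; mem=10
  op17 P0: load  L5 → S/O on L5; bus (none); mem=20
  op18 P0: load  L3 → O/S on L3; bus (none); mem=10
  op19 P0: load  L5 → S/O on L5; bus (none); mem=20
  op20 P0: load  L0 → S/O on L0; bus BusRd; mem=10
  op21 P0: store L5 := 71 → M/I on L5; bus BusUpgr Flush; mem=80
  op22 P0: store L0 := 78 → M/I on L0; bus BusUpgr Flush; mem=15
  op23 P1: load  L2 → I/E on L2; bus (none); mem=90
  op24 P0: load  L5 → M/I on L5; bus (none); mem=80
  op25 P1: load  L2 → I/E on L2; bus (none); mem=90
  op26 P0: store L5 := 98 → M/I on L5; bus (none); mem=80
  op27 P1: store L5 := 18 → I/M on L5; bus BusRdX Flush; mem=98
  op28 P0: load  L2 → S/S on L2; bus BusRd; mem=90
  op29 P0: store L5 := 71 → M/I on L5; bus BusRdX Flush; mem=18
  op30 P1: load  L4 → I/E on L4; bus (none); mem=60

invalidations = 4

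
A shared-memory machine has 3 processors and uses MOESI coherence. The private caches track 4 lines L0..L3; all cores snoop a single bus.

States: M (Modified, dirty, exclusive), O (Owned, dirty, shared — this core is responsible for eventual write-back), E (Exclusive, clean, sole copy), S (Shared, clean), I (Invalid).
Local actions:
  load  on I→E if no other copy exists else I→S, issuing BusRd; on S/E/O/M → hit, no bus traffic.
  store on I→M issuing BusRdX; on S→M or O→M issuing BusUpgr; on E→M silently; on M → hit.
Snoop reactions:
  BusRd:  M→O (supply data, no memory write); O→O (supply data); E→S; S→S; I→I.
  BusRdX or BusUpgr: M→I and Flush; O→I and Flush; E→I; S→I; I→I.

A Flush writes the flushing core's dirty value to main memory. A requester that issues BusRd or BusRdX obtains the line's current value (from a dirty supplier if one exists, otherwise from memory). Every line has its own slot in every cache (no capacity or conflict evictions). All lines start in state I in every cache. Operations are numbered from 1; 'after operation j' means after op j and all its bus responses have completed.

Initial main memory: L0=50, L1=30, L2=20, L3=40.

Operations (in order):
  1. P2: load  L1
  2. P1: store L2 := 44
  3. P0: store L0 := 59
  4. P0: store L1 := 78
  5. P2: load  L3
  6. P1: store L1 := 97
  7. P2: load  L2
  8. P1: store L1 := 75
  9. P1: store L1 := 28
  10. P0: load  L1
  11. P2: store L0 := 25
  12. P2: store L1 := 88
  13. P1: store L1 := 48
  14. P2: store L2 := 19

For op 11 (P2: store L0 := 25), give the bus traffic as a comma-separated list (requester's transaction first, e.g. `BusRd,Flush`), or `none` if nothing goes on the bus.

1. P2: load  L1  bus=[BusRd]  L1: P0=I P1=I P2=E  mem[L1]=30
2. P1: store L2 := 44  bus=[BusRdX]  L2: P0=I P1=M P2=I  mem[L2]=20
3. P0: store L0 := 59  bus=[BusRdX]  L0: P0=M P1=I P2=I  mem[L0]=50
4. P0: store L1 := 78  bus=[BusRdX]  L1: P0=M P1=I P2=I  mem[L1]=30
5. P2: load  L3  bus=[BusRd]  L3: P0=I P1=I P2=E  mem[L3]=40
6. P1: store L1 := 97  bus=[BusRdX,Flush]  L1: P0=I P1=M P2=I  mem[L1]=78
7. P2: load  L2  bus=[BusRd]  L2: P0=I P1=O P2=S  mem[L2]=20
8. P1: store L1 := 75  bus=[-]  L1: P0=I P1=M P2=I  mem[L1]=78
9. P1: store L1 := 28  bus=[-]  L1: P0=I P1=M P2=I  mem[L1]=78
10. P0: load  L1  bus=[BusRd]  L1: P0=S P1=O P2=I  mem[L1]=78
11. P2: store L0 := 25  bus=[BusRdX,Flush]  L0: P0=I P1=I P2=M  mem[L0]=59
12. P2: store L1 := 88  bus=[BusRdX,Flush]  L1: P0=I P1=I P2=M  mem[L1]=28
13. P1: store L1 := 48  bus=[BusRdX,Flush]  L1: P0=I P1=M P2=I  mem[L1]=88
14. P2: store L2 := 19  bus=[BusUpgr,Flush]  L2: P0=I P1=I P2=M  mem[L2]=44

bus = BusRdX,Flush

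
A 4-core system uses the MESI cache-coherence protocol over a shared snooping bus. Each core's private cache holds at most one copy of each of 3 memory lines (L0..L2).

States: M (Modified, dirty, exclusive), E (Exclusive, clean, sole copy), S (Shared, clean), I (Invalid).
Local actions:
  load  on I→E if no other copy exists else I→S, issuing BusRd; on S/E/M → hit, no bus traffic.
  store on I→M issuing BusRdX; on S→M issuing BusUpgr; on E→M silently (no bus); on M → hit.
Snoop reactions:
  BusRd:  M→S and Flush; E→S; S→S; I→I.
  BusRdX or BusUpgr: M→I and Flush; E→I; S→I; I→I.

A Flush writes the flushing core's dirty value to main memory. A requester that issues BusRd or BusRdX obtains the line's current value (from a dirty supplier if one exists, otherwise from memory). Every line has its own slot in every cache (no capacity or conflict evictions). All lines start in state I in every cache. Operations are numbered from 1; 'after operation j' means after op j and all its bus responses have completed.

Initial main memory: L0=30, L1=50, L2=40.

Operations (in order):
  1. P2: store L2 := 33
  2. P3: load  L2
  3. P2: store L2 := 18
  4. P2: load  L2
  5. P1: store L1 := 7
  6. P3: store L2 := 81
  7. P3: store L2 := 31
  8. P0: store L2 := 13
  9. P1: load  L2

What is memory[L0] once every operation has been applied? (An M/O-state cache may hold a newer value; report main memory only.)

step 1: P2: store L2 := 33  ⟶  IIMI  (L2)  txn=BusRdX  M[L2]=40
step 2: P3: load  L2  ⟶  IISS  (L2)  txn=BusRd+Flush  M[L2]=33
step 3: P2: store L2 := 18  ⟶  IIMI  (L2)  txn=BusUpgr  M[L2]=33
step 4: P2: load  L2  ⟶  IIMI  (L2)  txn=∅  M[L2]=33
step 5: P1: store L1 := 7  ⟶  IMII  (L1)  txn=BusRdX  M[L1]=50
step 6: P3: store L2 := 81  ⟶  IIIM  (L2)  txn=BusRdX+Flush  M[L2]=18
step 7: P3: store L2 := 31  ⟶  IIIM  (L2)  txn=∅  M[L2]=18
step 8: P0: store L2 := 13  ⟶  MIII  (L2)  txn=BusRdX+Flush  M[L2]=31
step 9: P1: load  L2  ⟶  SSII  (L2)  txn=BusRd+Flush  M[L2]=13

memory[L0] = 30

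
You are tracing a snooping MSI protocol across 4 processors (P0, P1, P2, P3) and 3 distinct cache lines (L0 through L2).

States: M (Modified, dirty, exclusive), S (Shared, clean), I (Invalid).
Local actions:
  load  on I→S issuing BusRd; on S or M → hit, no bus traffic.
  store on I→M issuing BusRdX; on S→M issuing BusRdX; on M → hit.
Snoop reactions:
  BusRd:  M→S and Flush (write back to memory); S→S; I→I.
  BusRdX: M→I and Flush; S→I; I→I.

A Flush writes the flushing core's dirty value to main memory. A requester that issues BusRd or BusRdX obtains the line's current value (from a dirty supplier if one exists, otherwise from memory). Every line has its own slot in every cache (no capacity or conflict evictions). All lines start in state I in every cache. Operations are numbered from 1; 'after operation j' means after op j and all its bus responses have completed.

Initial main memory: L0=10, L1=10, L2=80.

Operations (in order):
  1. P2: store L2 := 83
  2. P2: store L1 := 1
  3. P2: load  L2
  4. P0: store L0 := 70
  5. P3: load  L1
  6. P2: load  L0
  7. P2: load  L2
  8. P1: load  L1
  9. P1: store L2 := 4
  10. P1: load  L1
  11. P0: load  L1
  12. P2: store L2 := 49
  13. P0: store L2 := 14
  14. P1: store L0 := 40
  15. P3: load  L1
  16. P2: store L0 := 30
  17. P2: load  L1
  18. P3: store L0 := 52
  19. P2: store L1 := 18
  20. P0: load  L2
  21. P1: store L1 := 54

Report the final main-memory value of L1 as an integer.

memory[L1] = 18

  op1 P2: store L2 := 83 → I/I/M/I on L2; bus BusRdX; mem=80
  op2 P2: store L1 := 1 → I/I/M/I on L1; bus BusRdX; mem=10
  op3 P2: load  L2 → I/I/M/I on L2; bus (none); mem=80
  op4 P0: store L0 := 70 → M/I/I/I on L0; bus BusRdX; mem=10
  op5 P3: load  L1 → I/I/S/S on L1; bus BusRd Flush; mem=1
  op6 P2: load  L0 → S/I/S/I on L0; bus BusRd Flush; mem=70
  op7 P2: load  L2 → I/I/M/I on L2; bus (none); mem=80
  op8 P1: load  L1 → I/S/S/S on L1; bus BusRd; mem=1
  op9 P1: store L2 := 4 → I/M/I/I on L2; bus BusRdX Flush; mem=83
  op10 P1: load  L1 → I/S/S/S on L1; bus (none); mem=1
  op11 P0: load  L1 → S/S/S/S on L1; bus BusRd; mem=1
  op12 P2: store L2 := 49 → I/I/M/I on L2; bus BusRdX Flush; mem=4
  op13 P0: store L2 := 14 → M/I/I/I on L2; bus BusRdX Flush; mem=49
  op14 P1: store L0 := 40 → I/M/I/I on L0; bus BusRdX; mem=70
  op15 P3: load  L1 → S/S/S/S on L1; bus (none); mem=1
  op16 P2: store L0 := 30 → I/I/M/I on L0; bus BusRdX Flush; mem=40
  op17 P2: load  L1 → S/S/S/S on L1; bus (none); mem=1
  op18 P3: store L0 := 52 → I/I/I/M on L0; bus BusRdX Flush; mem=30
  op19 P2: store L1 := 18 → I/I/M/I on L1; bus BusRdX; mem=1
  op20 P0: load  L2 → M/I/I/I on L2; bus (none); mem=49
  op21 P1: store L1 := 54 → I/M/I/I on L1; bus BusRdX Flush; mem=18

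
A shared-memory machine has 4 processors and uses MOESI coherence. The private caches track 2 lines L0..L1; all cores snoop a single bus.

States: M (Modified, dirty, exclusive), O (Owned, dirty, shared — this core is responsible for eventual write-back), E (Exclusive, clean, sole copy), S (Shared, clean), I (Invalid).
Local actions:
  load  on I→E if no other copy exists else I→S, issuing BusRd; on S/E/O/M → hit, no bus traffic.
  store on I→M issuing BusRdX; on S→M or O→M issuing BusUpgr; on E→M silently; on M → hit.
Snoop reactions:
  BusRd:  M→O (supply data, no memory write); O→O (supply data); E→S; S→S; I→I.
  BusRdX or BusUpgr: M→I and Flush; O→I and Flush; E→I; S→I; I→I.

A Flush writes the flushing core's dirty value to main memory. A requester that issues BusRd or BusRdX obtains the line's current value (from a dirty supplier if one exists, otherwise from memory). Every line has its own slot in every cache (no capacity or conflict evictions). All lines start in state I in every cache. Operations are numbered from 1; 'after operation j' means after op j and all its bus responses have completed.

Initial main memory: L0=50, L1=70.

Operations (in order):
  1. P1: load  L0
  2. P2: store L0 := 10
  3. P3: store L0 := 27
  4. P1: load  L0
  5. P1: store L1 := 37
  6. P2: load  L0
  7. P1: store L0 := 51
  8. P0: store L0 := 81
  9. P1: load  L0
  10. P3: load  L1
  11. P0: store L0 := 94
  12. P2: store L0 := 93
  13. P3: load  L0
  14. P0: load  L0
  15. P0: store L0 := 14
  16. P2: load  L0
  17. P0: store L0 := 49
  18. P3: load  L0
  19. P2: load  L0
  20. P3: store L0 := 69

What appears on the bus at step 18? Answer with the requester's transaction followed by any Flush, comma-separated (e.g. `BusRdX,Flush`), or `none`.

1. P1: load  L0  bus=[BusRd]  L0: P0=I P1=E P2=I P3=I  mem[L0]=50
2. P2: store L0 := 10  bus=[BusRdX]  L0: P0=I P1=I P2=M P3=I  mem[L0]=50
3. P3: store L0 := 27  bus=[BusRdX,Flush]  L0: P0=I P1=I P2=I P3=M  mem[L0]=10
4. P1: load  L0  bus=[BusRd]  L0: P0=I P1=S P2=I P3=O  mem[L0]=10
5. P1: store L1 := 37  bus=[BusRdX]  L1: P0=I P1=M P2=I P3=I  mem[L1]=70
6. P2: load  L0  bus=[BusRd]  L0: P0=I P1=S P2=S P3=O  mem[L0]=10
7. P1: store L0 := 51  bus=[BusUpgr,Flush]  L0: P0=I P1=M P2=I P3=I  mem[L0]=27
8. P0: store L0 := 81  bus=[BusRdX,Flush]  L0: P0=M P1=I P2=I P3=I  mem[L0]=51
9. P1: load  L0  bus=[BusRd]  L0: P0=O P1=S P2=I P3=I  mem[L0]=51
10. P3: load  L1  bus=[BusRd]  L1: P0=I P1=O P2=I P3=S  mem[L1]=70
11. P0: store L0 := 94  bus=[BusUpgr]  L0: P0=M P1=I P2=I P3=I  mem[L0]=51
12. P2: store L0 := 93  bus=[BusRdX,Flush]  L0: P0=I P1=I P2=M P3=I  mem[L0]=94
13. P3: load  L0  bus=[BusRd]  L0: P0=I P1=I P2=O P3=S  mem[L0]=94
14. P0: load  L0  bus=[BusRd]  L0: P0=S P1=I P2=O P3=S  mem[L0]=94
15. P0: store L0 := 14  bus=[BusUpgr,Flush]  L0: P0=M P1=I P2=I P3=I  mem[L0]=93
16. P2: load  L0  bus=[BusRd]  L0: P0=O P1=I P2=S P3=I  mem[L0]=93
17. P0: store L0 := 49  bus=[BusUpgr]  L0: P0=M P1=I P2=I P3=I  mem[L0]=93
18. P3: load  L0  bus=[BusRd]  L0: P0=O P1=I P2=I P3=S  mem[L0]=93
19. P2: load  L0  bus=[BusRd]  L0: P0=O P1=I P2=S P3=S  mem[L0]=93
20. P3: store L0 := 69  bus=[BusUpgr,Flush]  L0: P0=I P1=I P2=I P3=M  mem[L0]=49

bus = BusRd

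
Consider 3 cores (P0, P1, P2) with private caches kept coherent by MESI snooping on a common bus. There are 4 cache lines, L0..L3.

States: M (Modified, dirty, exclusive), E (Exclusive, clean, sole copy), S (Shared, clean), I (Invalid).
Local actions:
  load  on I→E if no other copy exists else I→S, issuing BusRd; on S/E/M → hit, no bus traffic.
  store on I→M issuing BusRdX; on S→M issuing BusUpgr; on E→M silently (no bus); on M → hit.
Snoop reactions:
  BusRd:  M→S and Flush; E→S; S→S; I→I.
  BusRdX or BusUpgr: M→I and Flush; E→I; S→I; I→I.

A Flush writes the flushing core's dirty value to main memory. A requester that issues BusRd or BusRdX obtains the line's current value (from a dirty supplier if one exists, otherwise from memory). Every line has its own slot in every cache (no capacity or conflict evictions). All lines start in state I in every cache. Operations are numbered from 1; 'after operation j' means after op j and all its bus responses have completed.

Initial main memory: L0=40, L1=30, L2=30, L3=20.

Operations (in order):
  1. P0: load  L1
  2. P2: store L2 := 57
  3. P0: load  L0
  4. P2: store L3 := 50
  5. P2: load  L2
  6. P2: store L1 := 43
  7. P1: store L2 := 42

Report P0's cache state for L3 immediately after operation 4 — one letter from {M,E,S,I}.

state = I

  op1 P0: load  L1 → E/I/I on L1; bus BusRd; mem=30
  op2 P2: store L2 := 57 → I/I/M on L2; bus BusRdX; mem=30
  op3 P0: load  L0 → E/I/I on L0; bus BusRd; mem=40
  op4 P2: store L3 := 50 → I/I/M on L3; bus BusRdX; mem=20
  op5 P2: load  L2 → I/I/M on L2; bus (none); mem=30
  op6 P2: store L1 := 43 → I/I/M on L1; bus BusRdX; mem=30
  op7 P1: store L2 := 42 → I/M/I on L2; bus BusRdX Flush; mem=57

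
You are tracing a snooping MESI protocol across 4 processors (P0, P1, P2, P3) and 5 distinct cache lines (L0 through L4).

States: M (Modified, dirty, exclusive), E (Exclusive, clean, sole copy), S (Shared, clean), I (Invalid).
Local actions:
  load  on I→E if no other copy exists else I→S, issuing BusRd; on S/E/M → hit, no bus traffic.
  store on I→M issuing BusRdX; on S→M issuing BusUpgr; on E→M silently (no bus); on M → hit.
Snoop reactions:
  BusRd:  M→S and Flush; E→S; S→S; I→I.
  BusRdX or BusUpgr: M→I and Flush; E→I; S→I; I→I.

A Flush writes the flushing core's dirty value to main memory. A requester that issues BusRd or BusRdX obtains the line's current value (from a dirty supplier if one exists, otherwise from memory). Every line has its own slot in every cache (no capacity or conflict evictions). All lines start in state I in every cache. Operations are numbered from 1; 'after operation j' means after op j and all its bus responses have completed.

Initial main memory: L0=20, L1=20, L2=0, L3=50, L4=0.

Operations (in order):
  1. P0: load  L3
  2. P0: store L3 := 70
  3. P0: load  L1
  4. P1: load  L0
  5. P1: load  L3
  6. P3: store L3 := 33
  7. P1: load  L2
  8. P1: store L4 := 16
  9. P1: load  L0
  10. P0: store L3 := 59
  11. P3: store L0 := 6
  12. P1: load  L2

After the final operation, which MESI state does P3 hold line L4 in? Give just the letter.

[1] P0: load  L3 | P0:E(50), P1:I, P2:I, P3:I | bus: BusRd
[2] P0: store L3 := 70 | P0:M(70), P1:I, P2:I, P3:I | bus: none
[3] P0: load  L1 | P0:E(20), P1:I, P2:I, P3:I | bus: BusRd
[4] P1: load  L0 | P0:I, P1:E(20), P2:I, P3:I | bus: BusRd
[5] P1: load  L3 | P0:S(70), P1:S(70), P2:I, P3:I | bus: BusRd,Flush
[6] P3: store L3 := 33 | P0:I, P1:I, P2:I, P3:M(33) | bus: BusRdX
[7] P1: load  L2 | P0:I, P1:E(0), P2:I, P3:I | bus: BusRd
[8] P1: store L4 := 16 | P0:I, P1:M(16), P2:I, P3:I | bus: BusRdX
[9] P1: load  L0 | P0:I, P1:E(20), P2:I, P3:I | bus: none
[10] P0: store L3 := 59 | P0:M(59), P1:I, P2:I, P3:I | bus: BusRdX,Flush
[11] P3: store L0 := 6 | P0:I, P1:I, P2:I, P3:M(6) | bus: BusRdX
[12] P1: load  L2 | P0:I, P1:E(0), P2:I, P3:I | bus: none

state = I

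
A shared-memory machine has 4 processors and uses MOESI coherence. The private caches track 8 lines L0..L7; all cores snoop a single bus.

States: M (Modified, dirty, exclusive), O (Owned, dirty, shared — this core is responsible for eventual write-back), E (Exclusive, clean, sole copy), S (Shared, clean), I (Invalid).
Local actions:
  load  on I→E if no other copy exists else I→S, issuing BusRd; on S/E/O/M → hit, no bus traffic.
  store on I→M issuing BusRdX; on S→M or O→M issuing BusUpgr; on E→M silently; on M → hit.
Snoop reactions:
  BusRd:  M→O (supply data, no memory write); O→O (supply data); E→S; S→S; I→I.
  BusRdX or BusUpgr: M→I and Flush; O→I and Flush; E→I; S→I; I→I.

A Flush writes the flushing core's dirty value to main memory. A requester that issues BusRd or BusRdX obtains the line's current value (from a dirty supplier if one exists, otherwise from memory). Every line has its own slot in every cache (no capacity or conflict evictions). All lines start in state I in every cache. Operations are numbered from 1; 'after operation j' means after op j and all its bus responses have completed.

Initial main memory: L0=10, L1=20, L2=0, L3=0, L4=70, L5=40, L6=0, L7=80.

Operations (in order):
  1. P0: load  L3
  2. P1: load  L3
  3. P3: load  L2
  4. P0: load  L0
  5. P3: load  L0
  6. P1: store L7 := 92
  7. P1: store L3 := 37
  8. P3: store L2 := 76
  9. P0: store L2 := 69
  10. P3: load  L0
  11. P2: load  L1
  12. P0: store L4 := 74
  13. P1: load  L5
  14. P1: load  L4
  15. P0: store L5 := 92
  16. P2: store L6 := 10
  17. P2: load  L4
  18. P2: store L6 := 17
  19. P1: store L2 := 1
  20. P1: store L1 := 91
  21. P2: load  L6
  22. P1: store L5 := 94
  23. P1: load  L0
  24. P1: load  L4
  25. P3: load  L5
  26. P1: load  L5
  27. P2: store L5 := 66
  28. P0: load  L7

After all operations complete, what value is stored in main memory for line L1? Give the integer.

  op1 P0: load  L3 → E/I/I/I on L3; bus BusRd; mem=0
  op2 P1: load  L3 → S/S/I/I on L3; bus BusRd; mem=0
  op3 P3: load  L2 → I/I/I/E on L2; bus BusRd; mem=0
  op4 P0: load  L0 → E/I/I/I on L0; bus BusRd; mem=10
  op5 P3: load  L0 → S/I/I/S on L0; bus BusRd; mem=10
  op6 P1: store L7 := 92 → I/M/I/I on L7; bus BusRdX; mem=80
  op7 P1: store L3 := 37 → I/M/I/I on L3; bus BusUpgr; mem=0
  op8 P3: store L2 := 76 → I/I/I/M on L2; bus (none); mem=0
  op9 P0: store L2 := 69 → M/I/I/I on L2; bus BusRdX Flush; mem=76
  op10 P3: load  L0 → S/I/I/S on L0; bus (none); mem=10
  op11 P2: load  L1 → I/I/E/I on L1; bus BusRd; mem=20
  op12 P0: store L4 := 74 → M/I/I/I on L4; bus BusRdX; mem=70
  op13 P1: load  L5 → I/E/I/I on L5; bus BusRd; mem=40
  op14 P1: load  L4 → O/S/I/I on L4; bus BusRd; mem=70
  op15 P0: store L5 := 92 → M/I/I/I on L5; bus BusRdX; mem=40
  op16 P2: store L6 := 10 → I/I/M/I on L6; bus BusRdX; mem=0
  op17 P2: load  L4 → O/S/S/I on L4; bus BusRd; mem=70
  op18 P2: store L6 := 17 → I/I/M/I on L6; bus (none); mem=0
  op19 P1: store L2 := 1 → I/M/I/I on L2; bus BusRdX Flush; mem=69
  op20 P1: store L1 := 91 → I/M/I/I on L1; bus BusRdX; mem=20
  op21 P2: load  L6 → I/I/M/I on L6; bus (none); mem=0
  op22 P1: store L5 := 94 → I/M/I/I on L5; bus BusRdX Flush; mem=92
  op23 P1: load  L0 → S/S/I/S on L0; bus BusRd; mem=10
  op24 P1: load  L4 → O/S/S/I on L4; bus (none); mem=70
  op25 P3: load  L5 → I/O/I/S on L5; bus BusRd; mem=92
  op26 P1: load  L5 → I/O/I/S on L5; bus (none); mem=92
  op27 P2: store L5 := 66 → I/I/M/I on L5; bus BusRdX Flush; mem=94
  op28 P0: load  L7 → S/O/I/I on L7; bus BusRd; mem=80

memory[L1] = 20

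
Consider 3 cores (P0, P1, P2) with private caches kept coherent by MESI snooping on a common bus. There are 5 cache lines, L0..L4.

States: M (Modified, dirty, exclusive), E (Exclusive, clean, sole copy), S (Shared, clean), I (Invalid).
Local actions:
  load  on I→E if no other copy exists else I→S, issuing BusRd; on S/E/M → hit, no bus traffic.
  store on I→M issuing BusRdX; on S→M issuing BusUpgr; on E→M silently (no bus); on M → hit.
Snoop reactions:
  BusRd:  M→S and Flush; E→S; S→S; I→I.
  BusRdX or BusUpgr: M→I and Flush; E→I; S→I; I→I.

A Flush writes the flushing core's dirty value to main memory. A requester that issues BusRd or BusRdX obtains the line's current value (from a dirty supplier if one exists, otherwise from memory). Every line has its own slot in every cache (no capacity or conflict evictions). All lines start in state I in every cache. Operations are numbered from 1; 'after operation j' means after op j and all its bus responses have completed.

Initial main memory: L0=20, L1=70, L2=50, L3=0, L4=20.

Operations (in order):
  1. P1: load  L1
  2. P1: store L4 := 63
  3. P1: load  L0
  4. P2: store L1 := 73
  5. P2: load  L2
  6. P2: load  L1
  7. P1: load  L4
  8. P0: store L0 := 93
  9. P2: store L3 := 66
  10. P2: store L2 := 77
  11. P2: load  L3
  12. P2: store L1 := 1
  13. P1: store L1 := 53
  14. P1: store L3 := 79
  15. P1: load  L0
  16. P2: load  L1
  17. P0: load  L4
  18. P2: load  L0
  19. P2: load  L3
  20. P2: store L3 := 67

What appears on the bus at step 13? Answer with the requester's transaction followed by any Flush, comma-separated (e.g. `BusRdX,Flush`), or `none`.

step 1: P1: load  L1  ⟶  IEI  (L1)  txn=BusRd  M[L1]=70
step 2: P1: store L4 := 63  ⟶  IMI  (L4)  txn=BusRdX  M[L4]=20
step 3: P1: load  L0  ⟶  IEI  (L0)  txn=BusRd  M[L0]=20
step 4: P2: store L1 := 73  ⟶  IIM  (L1)  txn=BusRdX  M[L1]=70
step 5: P2: load  L2  ⟶  IIE  (L2)  txn=BusRd  M[L2]=50
step 6: P2: load  L1  ⟶  IIM  (L1)  txn=∅  M[L1]=70
step 7: P1: load  L4  ⟶  IMI  (L4)  txn=∅  M[L4]=20
step 8: P0: store L0 := 93  ⟶  MII  (L0)  txn=BusRdX  M[L0]=20
step 9: P2: store L3 := 66  ⟶  IIM  (L3)  txn=BusRdX  M[L3]=0
step 10: P2: store L2 := 77  ⟶  IIM  (L2)  txn=∅  M[L2]=50
step 11: P2: load  L3  ⟶  IIM  (L3)  txn=∅  M[L3]=0
step 12: P2: store L1 := 1  ⟶  IIM  (L1)  txn=∅  M[L1]=70
step 13: P1: store L1 := 53  ⟶  IMI  (L1)  txn=BusRdX+Flush  M[L1]=1
step 14: P1: store L3 := 79  ⟶  IMI  (L3)  txn=BusRdX+Flush  M[L3]=66
step 15: P1: load  L0  ⟶  SSI  (L0)  txn=BusRd+Flush  M[L0]=93
step 16: P2: load  L1  ⟶  ISS  (L1)  txn=BusRd+Flush  M[L1]=53
step 17: P0: load  L4  ⟶  SSI  (L4)  txn=BusRd+Flush  M[L4]=63
step 18: P2: load  L0  ⟶  SSS  (L0)  txn=BusRd  M[L0]=93
step 19: P2: load  L3  ⟶  ISS  (L3)  txn=BusRd+Flush  M[L3]=79
step 20: P2: store L3 := 67  ⟶  IIM  (L3)  txn=BusUpgr  M[L3]=79

bus = BusRdX,Flush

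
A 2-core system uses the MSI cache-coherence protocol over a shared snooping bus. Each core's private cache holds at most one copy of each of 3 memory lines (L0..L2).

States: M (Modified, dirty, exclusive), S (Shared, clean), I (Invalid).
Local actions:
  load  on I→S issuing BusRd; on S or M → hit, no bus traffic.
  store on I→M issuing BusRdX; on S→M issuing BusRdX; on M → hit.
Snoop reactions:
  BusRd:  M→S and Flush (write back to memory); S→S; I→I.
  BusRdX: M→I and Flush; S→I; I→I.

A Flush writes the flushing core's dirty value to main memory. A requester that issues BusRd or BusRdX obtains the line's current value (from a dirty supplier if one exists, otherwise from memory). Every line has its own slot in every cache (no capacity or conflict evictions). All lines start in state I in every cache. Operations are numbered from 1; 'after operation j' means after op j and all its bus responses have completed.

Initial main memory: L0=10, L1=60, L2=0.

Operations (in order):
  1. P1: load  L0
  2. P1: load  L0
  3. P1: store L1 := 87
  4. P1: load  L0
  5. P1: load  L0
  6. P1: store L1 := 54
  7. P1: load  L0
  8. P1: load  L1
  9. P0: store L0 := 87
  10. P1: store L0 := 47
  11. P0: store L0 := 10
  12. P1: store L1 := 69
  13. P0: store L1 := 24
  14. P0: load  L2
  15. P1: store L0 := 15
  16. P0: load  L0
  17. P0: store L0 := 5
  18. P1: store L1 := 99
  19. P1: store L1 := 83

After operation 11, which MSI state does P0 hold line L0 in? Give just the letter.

step 1: P1: load  L0  ⟶  IS  (L0)  txn=BusRd  M[L0]=10
step 2: P1: load  L0  ⟶  IS  (L0)  txn=∅  M[L0]=10
step 3: P1: store L1 := 87  ⟶  IM  (L1)  txn=BusRdX  M[L1]=60
step 4: P1: load  L0  ⟶  IS  (L0)  txn=∅  M[L0]=10
step 5: P1: load  L0  ⟶  IS  (L0)  txn=∅  M[L0]=10
step 6: P1: store L1 := 54  ⟶  IM  (L1)  txn=∅  M[L1]=60
step 7: P1: load  L0  ⟶  IS  (L0)  txn=∅  M[L0]=10
step 8: P1: load  L1  ⟶  IM  (L1)  txn=∅  M[L1]=60
step 9: P0: store L0 := 87  ⟶  MI  (L0)  txn=BusRdX  M[L0]=10
step 10: P1: store L0 := 47  ⟶  IM  (L0)  txn=BusRdX+Flush  M[L0]=87
step 11: P0: store L0 := 10  ⟶  MI  (L0)  txn=BusRdX+Flush  M[L0]=47
step 12: P1: store L1 := 69  ⟶  IM  (L1)  txn=∅  M[L1]=60
step 13: P0: store L1 := 24  ⟶  MI  (L1)  txn=BusRdX+Flush  M[L1]=69
step 14: P0: load  L2  ⟶  SI  (L2)  txn=BusRd  M[L2]=0
step 15: P1: store L0 := 15  ⟶  IM  (L0)  txn=BusRdX+Flush  M[L0]=10
step 16: P0: load  L0  ⟶  SS  (L0)  txn=BusRd+Flush  M[L0]=15
step 17: P0: store L0 := 5  ⟶  MI  (L0)  txn=BusRdX  M[L0]=15
step 18: P1: store L1 := 99  ⟶  IM  (L1)  txn=BusRdX+Flush  M[L1]=24
step 19: P1: store L1 := 83  ⟶  IM  (L1)  txn=∅  M[L1]=24

state = M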